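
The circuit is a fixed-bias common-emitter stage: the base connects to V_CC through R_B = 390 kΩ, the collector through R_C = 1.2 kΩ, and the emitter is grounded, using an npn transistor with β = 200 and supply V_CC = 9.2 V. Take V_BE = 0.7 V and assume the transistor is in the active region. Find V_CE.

V_CE ≈ 4 V

Base loop: V_CC = I_B·R_B + V_BE, so I_B = (9.2 − 0.7)/390 kΩ = 0.0218 mA.
In the active region I_C = β·I_B = 200 × 0.0218 = 4.36 mA.
Collector loop: V_CE = V_CC − I_C·R_C = 9.2 − 4.36×1.2 = 3.97 V.
Since V_CE = 3.97 V > V_CE(sat) ≈ 0.2 V, the transistor is in the active region as assumed.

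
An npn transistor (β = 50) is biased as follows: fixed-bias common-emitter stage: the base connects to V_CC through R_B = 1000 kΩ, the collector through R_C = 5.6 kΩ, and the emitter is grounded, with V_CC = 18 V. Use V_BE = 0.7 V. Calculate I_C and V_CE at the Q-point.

Base loop: V_CC = I_B·R_B + V_BE, so I_B = (18 − 0.7)/1000 kΩ = 0.0173 mA.
In the active region I_C = β·I_B = 50 × 0.0173 = 0.865 mA.
Collector loop: V_CE = V_CC − I_C·R_C = 18 − 0.865×5.6 = 13.2 V.
Since V_CE = 13.2 V > V_CE(sat) ≈ 0.2 V, the transistor is in the active region as assumed.

I_C ≈ 0.86 mA, V_CE ≈ 13 V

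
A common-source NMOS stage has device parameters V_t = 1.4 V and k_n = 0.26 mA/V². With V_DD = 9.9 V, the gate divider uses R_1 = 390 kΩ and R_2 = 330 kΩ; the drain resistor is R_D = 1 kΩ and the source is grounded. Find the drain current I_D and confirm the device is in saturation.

V_G = V_DD·R_2/(R_1+R_2) = 9.9×330/720 = 4.54 V. With the source grounded, V_GS = V_G = 4.54 V.
Assume saturation: I_D = (k_n/2)(V_GS − V_t)² = (0.26/2)×(4.54 − 1.4)² = 0.13×3.14² = 1.28 mA.
V_DS = V_DD − I_D·R_D = 9.9 − 1.28×1 = 8.62 V.
Saturation requires V_DS ≥ V_GS − V_t = 3.14 V; 8.62 ≥ 3.14 ✓.

I_D ≈ 1.3 mA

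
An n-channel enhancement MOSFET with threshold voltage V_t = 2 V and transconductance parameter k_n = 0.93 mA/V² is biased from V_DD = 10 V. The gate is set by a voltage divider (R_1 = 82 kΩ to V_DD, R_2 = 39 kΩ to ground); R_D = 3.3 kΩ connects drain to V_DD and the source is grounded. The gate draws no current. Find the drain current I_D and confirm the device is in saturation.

V_G = V_DD·R_2/(R_1+R_2) = 10×39/121 = 3.22 V. With the source grounded, V_GS = V_G = 3.22 V.
Assume saturation: I_D = (k_n/2)(V_GS − V_t)² = (0.93/2)×(3.22 − 2)² = 0.465×1.22² = 0.696 mA.
V_DS = V_DD − I_D·R_D = 10 − 0.696×3.3 = 7.7 V.
Saturation requires V_DS ≥ V_GS − V_t = 1.22 V; 7.7 ≥ 1.22 ✓.

I_D ≈ 0.7 mA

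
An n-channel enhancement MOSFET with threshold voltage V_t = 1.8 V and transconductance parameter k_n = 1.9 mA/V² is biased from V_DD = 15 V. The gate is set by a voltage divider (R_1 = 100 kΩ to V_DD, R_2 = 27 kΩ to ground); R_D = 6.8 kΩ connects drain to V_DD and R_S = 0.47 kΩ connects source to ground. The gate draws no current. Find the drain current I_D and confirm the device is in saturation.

V_G = V_DD·R_2/(R_1+R_2) = 15×27/127 = 3.19 V.
Assume saturation: I_D = (k_n/2)(V_GS − V_t)² with V_GS = V_G − I_D·R_S = 3.19 − 0.47·I_D.
Substituting gives 0.21·I_D² − 2.24·I_D + 1.83 = 0, with roots I_D = 0.893 or 9.78 mA.
The root I_D = 9.78 mA gives V_GS = -1.41 V ≤ V_t, so take I_D = 0.893 mA.
Then V_GS = 2.77 V and V_DS = V_DD − I_D(R_D+R_S) = 15 − 0.893×7.27 = 8.51 V.
Saturation requires V_DS ≥ V_GS − V_t = 0.969 V; 8.51 ≥ 0.969 ✓.

I_D ≈ 0.89 mA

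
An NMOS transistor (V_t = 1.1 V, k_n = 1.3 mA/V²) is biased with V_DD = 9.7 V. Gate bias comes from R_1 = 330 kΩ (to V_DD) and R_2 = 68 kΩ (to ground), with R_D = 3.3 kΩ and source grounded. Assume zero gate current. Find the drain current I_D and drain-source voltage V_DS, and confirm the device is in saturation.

V_G = V_DD·R_2/(R_1+R_2) = 9.7×68/398 = 1.66 V. With the source grounded, V_GS = V_G = 1.66 V.
Assume saturation: I_D = (k_n/2)(V_GS − V_t)² = (1.3/2)×(1.66 − 1.1)² = 0.65×0.557² = 0.202 mA.
V_DS = V_DD − I_D·R_D = 9.7 − 0.202×3.3 = 9.03 V.
Saturation requires V_DS ≥ V_GS − V_t = 0.557 V; 9.03 ≥ 0.557 ✓.

I_D ≈ 0.2 mA, V_DS ≈ 9 V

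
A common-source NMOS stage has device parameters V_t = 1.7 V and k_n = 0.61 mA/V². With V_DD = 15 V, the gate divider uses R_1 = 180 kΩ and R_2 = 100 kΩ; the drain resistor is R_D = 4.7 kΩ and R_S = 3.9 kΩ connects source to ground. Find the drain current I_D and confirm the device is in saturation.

I_D ≈ 0.58 mA

V_G = V_DD·R_2/(R_1+R_2) = 15×100/280 = 5.36 V.
Assume saturation: I_D = (k_n/2)(V_GS − V_t)² with V_GS = V_G − I_D·R_S = 5.36 − 3.9·I_D.
Substituting gives 4.64·I_D² − 9.7·I_D + 4.08 = 0, with roots I_D = 0.583 or 1.51 mA.
The root I_D = 1.51 mA gives V_GS = -0.523 V ≤ V_t, so take I_D = 0.583 mA.
Then V_GS = 3.08 V and V_DS = V_DD − I_D(R_D+R_S) = 15 − 0.583×8.6 = 9.98 V.
Saturation requires V_DS ≥ V_GS − V_t = 1.38 V; 9.98 ≥ 1.38 ✓.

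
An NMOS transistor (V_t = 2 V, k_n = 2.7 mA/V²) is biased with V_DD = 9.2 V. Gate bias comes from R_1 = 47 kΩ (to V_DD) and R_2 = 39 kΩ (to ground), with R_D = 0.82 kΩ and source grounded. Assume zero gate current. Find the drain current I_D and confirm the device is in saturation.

I_D ≈ 6.4 mA

V_G = V_DD·R_2/(R_1+R_2) = 9.2×39/86 = 4.17 V. With the source grounded, V_GS = V_G = 4.17 V.
Assume saturation: I_D = (k_n/2)(V_GS − V_t)² = (2.7/2)×(4.17 − 2)² = 1.35×2.17² = 6.37 mA.
V_DS = V_DD − I_D·R_D = 9.2 − 6.37×0.82 = 3.98 V.
Saturation requires V_DS ≥ V_GS − V_t = 2.17 V; 3.98 ≥ 2.17 ✓.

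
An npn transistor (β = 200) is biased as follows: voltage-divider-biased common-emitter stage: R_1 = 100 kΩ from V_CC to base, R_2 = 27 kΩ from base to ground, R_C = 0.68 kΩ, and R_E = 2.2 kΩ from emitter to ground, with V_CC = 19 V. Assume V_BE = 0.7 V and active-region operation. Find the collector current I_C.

Thevenize the base divider: V_Th = V_CC·R_2/(R_1+R_2) = 19×27/127 = 4.04 V, R_Th = R_1‖R_2 = 21.3 kΩ.
Base-emitter loop: V_Th = I_B·R_Th + V_BE + (β+1)I_B·R_E, so I_B = (4.04 − 0.7) / (21.3 + 201×2.2) = 0.00721 mA.
I_C = β·I_B = 200×0.00721 = 1.44 mA, and I_E = (β+1)I_B = 1.45 mA.
V_CE = V_CC − I_C·R_C − I_E·R_E = 19 − 1.44×0.68 − 1.45×2.2 = 14.8 V.
V_CE = 14.8 V > 0.2 V confirms active-region operation.

I_C ≈ 1.4 mA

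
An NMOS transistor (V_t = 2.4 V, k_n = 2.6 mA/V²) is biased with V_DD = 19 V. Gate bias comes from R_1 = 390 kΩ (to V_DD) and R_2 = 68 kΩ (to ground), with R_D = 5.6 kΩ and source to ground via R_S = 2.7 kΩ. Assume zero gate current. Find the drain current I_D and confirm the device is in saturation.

I_D ≈ 0.07 mA

V_G = V_DD·R_2/(R_1+R_2) = 19×68/458 = 2.82 V.
Assume saturation: I_D = (k_n/2)(V_GS − V_t)² with V_GS = V_G − I_D·R_S = 2.82 − 2.7·I_D.
Substituting gives 9.48·I_D² − 3.96·I_D + 0.23 = 0, with roots I_D = 0.07 or 0.347 mA.
The root I_D = 0.347 mA gives V_GS = 1.88 V ≤ V_t, so take I_D = 0.07 mA.
Then V_GS = 2.63 V and V_DS = V_DD − I_D(R_D+R_S) = 19 − 0.07×8.3 = 18.4 V.
Saturation requires V_DS ≥ V_GS − V_t = 0.232 V; 18.4 ≥ 0.232 ✓.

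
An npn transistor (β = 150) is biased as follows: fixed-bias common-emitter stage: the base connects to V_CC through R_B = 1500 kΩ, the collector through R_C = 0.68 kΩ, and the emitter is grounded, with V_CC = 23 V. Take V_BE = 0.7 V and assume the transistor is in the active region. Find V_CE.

V_CE ≈ 21 V

Base loop: V_CC = I_B·R_B + V_BE, so I_B = (23 − 0.7)/1500 kΩ = 0.0149 mA.
In the active region I_C = β·I_B = 150 × 0.0149 = 2.23 mA.
Collector loop: V_CE = V_CC − I_C·R_C = 23 − 2.23×0.68 = 21.5 V.
Since V_CE = 21.5 V > V_CE(sat) ≈ 0.2 V, the transistor is in the active region as assumed.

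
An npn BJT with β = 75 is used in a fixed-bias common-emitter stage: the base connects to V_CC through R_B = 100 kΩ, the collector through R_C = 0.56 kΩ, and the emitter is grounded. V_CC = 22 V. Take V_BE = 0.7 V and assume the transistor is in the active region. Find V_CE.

Base loop: V_CC = I_B·R_B + V_BE, so I_B = (22 − 0.7)/100 kΩ = 0.213 mA.
In the active region I_C = β·I_B = 75 × 0.213 = 16 mA.
Collector loop: V_CE = V_CC − I_C·R_C = 22 − 16×0.56 = 13.1 V.
Since V_CE = 13.1 V > V_CE(sat) ≈ 0.2 V, the transistor is in the active region as assumed.

V_CE ≈ 13 V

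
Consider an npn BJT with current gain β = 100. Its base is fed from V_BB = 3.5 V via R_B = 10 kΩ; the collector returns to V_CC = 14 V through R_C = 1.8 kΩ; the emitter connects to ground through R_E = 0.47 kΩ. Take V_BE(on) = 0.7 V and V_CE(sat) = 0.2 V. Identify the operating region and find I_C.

active; I_C ≈ 4.9 mA

Assume active. Base-emitter loop: I_B = (V_BB − V_BE)/(R_B + (β+1)R_E) = (3.5 − 0.7)/(10 + 101×0.47) = 0.0487 mA.
I_C = β·I_B = 100×0.0487 = 4.87 mA.
V_CE = V_CC − I_C·R_C − I_E·R_E = 14 − 4.87×1.8 − 4.92×0.47 = 2.92 V > V_CE(sat), so the active-region assumption holds.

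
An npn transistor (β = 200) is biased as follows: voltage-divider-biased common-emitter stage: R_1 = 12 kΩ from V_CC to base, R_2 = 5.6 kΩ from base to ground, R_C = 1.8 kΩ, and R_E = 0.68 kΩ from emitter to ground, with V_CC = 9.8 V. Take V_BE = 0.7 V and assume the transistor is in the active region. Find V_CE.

V_CE ≈ 1.3 V

Thevenize the base divider: V_Th = V_CC·R_2/(R_1+R_2) = 9.8×5.6/17.6 = 3.12 V, R_Th = R_1‖R_2 = 3.82 kΩ.
Base-emitter loop: V_Th = I_B·R_Th + V_BE + (β+1)I_B·R_E, so I_B = (3.12 − 0.7) / (3.82 + 201×0.68) = 0.0172 mA.
I_C = β·I_B = 200×0.0172 = 3.44 mA, and I_E = (β+1)I_B = 3.46 mA.
V_CE = V_CC − I_C·R_C − I_E·R_E = 9.8 − 3.44×1.8 − 3.46×0.68 = 1.25 V.
V_CE = 1.25 V > 0.2 V confirms active-region operation.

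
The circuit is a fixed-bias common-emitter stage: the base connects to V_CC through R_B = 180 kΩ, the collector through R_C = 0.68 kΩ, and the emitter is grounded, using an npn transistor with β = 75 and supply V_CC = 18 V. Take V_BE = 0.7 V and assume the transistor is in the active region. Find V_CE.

Base loop: V_CC = I_B·R_B + V_BE, so I_B = (18 − 0.7)/180 kΩ = 0.0961 mA.
In the active region I_C = β·I_B = 75 × 0.0961 = 7.21 mA.
Collector loop: V_CE = V_CC − I_C·R_C = 18 − 7.21×0.68 = 13.1 V.
Since V_CE = 13.1 V > V_CE(sat) ≈ 0.2 V, the transistor is in the active region as assumed.

V_CE ≈ 13 V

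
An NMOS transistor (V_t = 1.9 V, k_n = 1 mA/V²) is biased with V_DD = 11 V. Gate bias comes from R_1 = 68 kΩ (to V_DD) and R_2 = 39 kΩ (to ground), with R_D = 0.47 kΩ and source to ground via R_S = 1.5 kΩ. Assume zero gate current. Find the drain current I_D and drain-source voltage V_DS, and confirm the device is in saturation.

V_G = V_DD·R_2/(R_1+R_2) = 11×39/107 = 4.01 V.
Assume saturation: I_D = (k_n/2)(V_GS − V_t)² with V_GS = V_G − I_D·R_S = 4.01 − 1.5·I_D.
Substituting gives 1.12·I_D² − 4.16·I_D + 2.22 = 0, with roots I_D = 0.648 or 3.05 mA.
The root I_D = 3.05 mA gives V_GS = -0.571 V ≤ V_t, so take I_D = 0.648 mA.
Then V_GS = 3.04 V and V_DS = V_DD − I_D(R_D+R_S) = 11 − 0.648×1.97 = 9.72 V.
Saturation requires V_DS ≥ V_GS − V_t = 1.14 V; 9.72 ≥ 1.14 ✓.

I_D ≈ 0.65 mA, V_DS ≈ 9.7 V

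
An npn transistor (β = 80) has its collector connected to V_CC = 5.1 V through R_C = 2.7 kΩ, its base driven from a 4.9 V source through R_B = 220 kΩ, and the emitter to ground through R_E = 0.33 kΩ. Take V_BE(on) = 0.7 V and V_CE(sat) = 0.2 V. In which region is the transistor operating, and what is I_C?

active; I_C ≈ 1.4 mA

Assume active. Base-emitter loop: I_B = (V_BB − V_BE)/(R_B + (β+1)R_E) = (4.9 − 0.7)/(220 + 81×0.33) = 0.017 mA.
I_C = β·I_B = 80×0.017 = 1.36 mA.
V_CE = V_CC − I_C·R_C − I_E·R_E = 5.1 − 1.36×2.7 − 1.38×0.33 = 0.968 V > V_CE(sat), so the active-region assumption holds.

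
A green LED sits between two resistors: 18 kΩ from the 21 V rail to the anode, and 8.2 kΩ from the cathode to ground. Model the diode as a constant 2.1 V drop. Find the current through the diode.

I ≈ 0.72 mA

The two resistors are in series with the diode, so KVL gives 21 = I·18 + 2.1 + I·8.2.
I = (21 − 2.1) / (18 + 8.2) kΩ = 18.9 / 26.2 = 0.721 mA.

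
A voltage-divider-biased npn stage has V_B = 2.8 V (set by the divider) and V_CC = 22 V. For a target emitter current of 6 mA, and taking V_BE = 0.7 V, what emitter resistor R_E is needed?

R_E ≈ 0.35 kΩ

V_E = V_B − V_BE = 2.8 − 0.7 = 2.1 V.
R_E = V_E / I_E = 2.1 / 6 = 0.35 kΩ.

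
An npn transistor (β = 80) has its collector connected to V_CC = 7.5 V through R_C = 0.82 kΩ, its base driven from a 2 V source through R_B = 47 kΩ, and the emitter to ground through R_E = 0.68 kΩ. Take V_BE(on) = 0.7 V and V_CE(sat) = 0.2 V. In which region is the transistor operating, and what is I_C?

Assume active. Base-emitter loop: I_B = (V_BB − V_BE)/(R_B + (β+1)R_E) = (2 − 0.7)/(47 + 81×0.68) = 0.0127 mA.
I_C = β·I_B = 80×0.0127 = 1.02 mA.
V_CE = V_CC − I_C·R_C − I_E·R_E = 7.5 − 1.02×0.82 − 1.03×0.68 = 5.96 V > V_CE(sat), so the active-region assumption holds.

active; I_C ≈ 1 mA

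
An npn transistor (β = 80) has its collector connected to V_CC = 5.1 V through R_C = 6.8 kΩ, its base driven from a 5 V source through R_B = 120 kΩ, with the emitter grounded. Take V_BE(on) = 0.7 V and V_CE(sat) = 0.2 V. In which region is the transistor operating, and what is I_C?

saturation; I_C ≈ 0.72 mA

Assume active: I_B = (5 − 0.7)/120 = 0.0358 mA, giving I_C = β·I_B = 2.87 mA.
But then V_CE = 5.1 − 2.87×6.8 = -14.4 V < V_CE(sat) = 0.2 V — impossible in the active region.
So the transistor is saturated. With V_CE = 0.2 V, I_C = (V_CC − 0.2)/R_C = 4.9/6.8 = 0.721 mA.
Check: β·I_B = 2.87 mA > I_C = 0.721 mA, confirming saturation.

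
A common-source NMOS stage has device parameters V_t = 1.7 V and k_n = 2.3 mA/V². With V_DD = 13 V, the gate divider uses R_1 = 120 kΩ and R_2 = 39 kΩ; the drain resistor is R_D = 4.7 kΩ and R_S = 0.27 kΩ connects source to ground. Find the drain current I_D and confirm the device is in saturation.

I_D ≈ 1.4 mA

V_G = V_DD·R_2/(R_1+R_2) = 13×39/159 = 3.19 V.
Assume saturation: I_D = (k_n/2)(V_GS − V_t)² with V_GS = V_G − I_D·R_S = 3.19 − 0.27·I_D.
Substituting gives 0.0838·I_D² − 1.92·I_D + 2.55 = 0, with roots I_D = 1.41 or 21.5 mA.
The root I_D = 21.5 mA gives V_GS = -2.63 V ≤ V_t, so take I_D = 1.41 mA.
Then V_GS = 2.81 V and V_DS = V_DD − I_D(R_D+R_S) = 13 − 1.41×4.97 = 5.99 V.
Saturation requires V_DS ≥ V_GS − V_t = 1.11 V; 5.99 ≥ 1.11 ✓.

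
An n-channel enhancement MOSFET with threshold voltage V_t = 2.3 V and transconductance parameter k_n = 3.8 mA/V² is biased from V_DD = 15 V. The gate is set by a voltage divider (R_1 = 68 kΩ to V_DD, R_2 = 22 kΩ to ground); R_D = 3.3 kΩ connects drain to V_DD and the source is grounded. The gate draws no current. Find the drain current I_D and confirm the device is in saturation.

V_G = V_DD·R_2/(R_1+R_2) = 15×22/90 = 3.67 V. With the source grounded, V_GS = V_G = 3.67 V.
Assume saturation: I_D = (k_n/2)(V_GS − V_t)² = (3.8/2)×(3.67 − 2.3)² = 1.9×1.37² = 3.55 mA.
V_DS = V_DD − I_D·R_D = 15 − 3.55×3.3 = 3.29 V.
Saturation requires V_DS ≥ V_GS − V_t = 1.37 V; 3.29 ≥ 1.37 ✓.

I_D ≈ 3.5 mA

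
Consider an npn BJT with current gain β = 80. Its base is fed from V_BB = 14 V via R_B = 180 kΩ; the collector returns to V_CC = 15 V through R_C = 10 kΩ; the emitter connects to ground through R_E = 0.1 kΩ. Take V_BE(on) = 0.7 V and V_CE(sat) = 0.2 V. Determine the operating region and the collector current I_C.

saturation; I_C ≈ 1.5 mA

Assume active: I_B = (14 − 0.7)/(180 + 81×0.1) = 0.0707 mA, I_C = β·I_B = 5.66 mA.
Then V_CE = 15 − 5.66×10 − 5.73×0.1 = -42.1 V < 0.2 V — the active assumption fails.
Re-solve with V_CE = 0.2 V. KCL at the emitter: V_E/R_E = (V_BB−0.7−V_E)/R_B + (V_CC−0.2−V_E)/R_C, giving V_E = 0.154 V.
I_C = (V_CC − 0.2 − V_E)/R_C = (14.8 − 0.154)/10 = 1.46 mA.
Check: I_B = (13.3 − 0.154)/180 = 0.073 mA, and β·I_B = 5.84 mA > I_C, confirming saturation.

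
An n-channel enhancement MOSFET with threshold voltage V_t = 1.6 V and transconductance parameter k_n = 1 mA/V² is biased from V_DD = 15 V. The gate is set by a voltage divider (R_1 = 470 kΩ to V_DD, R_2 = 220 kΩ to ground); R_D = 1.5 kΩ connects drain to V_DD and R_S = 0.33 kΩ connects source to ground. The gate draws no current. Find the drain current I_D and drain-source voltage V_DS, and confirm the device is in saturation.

I_D ≈ 2.7 mA, V_DS ≈ 10 V

V_G = V_DD·R_2/(R_1+R_2) = 15×220/690 = 4.78 V.
Assume saturation: I_D = (k_n/2)(V_GS − V_t)² with V_GS = V_G − I_D·R_S = 4.78 − 0.33·I_D.
Substituting gives 0.0545·I_D² − 2.05·I_D + 5.06 = 0, with roots I_D = 2.66 or 35 mA.
The root I_D = 35 mA gives V_GS = -6.77 V ≤ V_t, so take I_D = 2.66 mA.
Then V_GS = 3.91 V and V_DS = V_DD − I_D(R_D+R_S) = 15 − 2.66×1.83 = 10.1 V.
Saturation requires V_DS ≥ V_GS − V_t = 2.31 V; 10.1 ≥ 2.31 ✓.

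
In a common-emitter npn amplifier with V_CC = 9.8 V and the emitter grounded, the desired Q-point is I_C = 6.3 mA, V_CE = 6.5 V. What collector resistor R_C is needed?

R_C ≈ 0.52 kΩ

Collector loop: V_CC = I_C·R_C + V_CE.
R_C = (V_CC − V_CE)/I_C = (9.8 − 6.5)/6.3 = 0.524 kΩ.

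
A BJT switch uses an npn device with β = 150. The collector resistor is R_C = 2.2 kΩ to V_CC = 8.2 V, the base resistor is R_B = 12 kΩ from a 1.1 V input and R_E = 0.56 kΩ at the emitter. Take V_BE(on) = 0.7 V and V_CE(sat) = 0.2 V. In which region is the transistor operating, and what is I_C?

Assume active. Base-emitter loop: I_B = (V_BB − V_BE)/(R_B + (β+1)R_E) = (1.1 − 0.7)/(12 + 151×0.56) = 0.00414 mA.
I_C = β·I_B = 150×0.00414 = 0.621 mA.
V_CE = V_CC − I_C·R_C − I_E·R_E = 8.2 − 0.621×2.2 − 0.626×0.56 = 6.48 V > V_CE(sat), so the active-region assumption holds.

active; I_C ≈ 0.62 mA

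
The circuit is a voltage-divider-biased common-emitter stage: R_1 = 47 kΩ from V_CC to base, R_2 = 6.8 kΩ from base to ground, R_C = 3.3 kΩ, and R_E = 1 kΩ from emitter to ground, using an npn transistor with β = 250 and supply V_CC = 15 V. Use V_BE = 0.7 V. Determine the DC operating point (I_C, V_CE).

Thevenize the base divider: V_Th = V_CC·R_2/(R_1+R_2) = 15×6.8/53.8 = 1.9 V, R_Th = R_1‖R_2 = 5.94 kΩ.
Base-emitter loop: V_Th = I_B·R_Th + V_BE + (β+1)I_B·R_E, so I_B = (1.9 − 0.7) / (5.94 + 251×1) = 0.00465 mA.
I_C = β·I_B = 250×0.00465 = 1.16 mA, and I_E = (β+1)I_B = 1.17 mA.
V_CE = V_CC − I_C·R_C − I_E·R_E = 15 − 1.16×3.3 − 1.17×1 = 9.99 V.
V_CE = 9.99 V > 0.2 V confirms active-region operation.

I_C ≈ 1.2 mA, V_CE ≈ 10 V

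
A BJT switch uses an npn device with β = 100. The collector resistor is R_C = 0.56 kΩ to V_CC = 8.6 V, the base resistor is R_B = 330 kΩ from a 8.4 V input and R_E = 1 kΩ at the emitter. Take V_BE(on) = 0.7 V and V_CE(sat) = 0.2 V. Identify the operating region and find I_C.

active; I_C ≈ 1.8 mA

Assume active. Base-emitter loop: I_B = (V_BB − V_BE)/(R_B + (β+1)R_E) = (8.4 − 0.7)/(330 + 101×1) = 0.0179 mA.
I_C = β·I_B = 100×0.0179 = 1.79 mA.
V_CE = V_CC − I_C·R_C − I_E·R_E = 8.6 − 1.79×0.56 − 1.8×1 = 5.8 V > V_CE(sat), so the active-region assumption holds.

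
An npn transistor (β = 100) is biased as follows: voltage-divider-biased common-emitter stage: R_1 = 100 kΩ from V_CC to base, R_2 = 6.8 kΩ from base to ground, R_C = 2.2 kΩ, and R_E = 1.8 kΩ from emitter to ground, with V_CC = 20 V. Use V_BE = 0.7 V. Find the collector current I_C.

Thevenize the base divider: V_Th = V_CC·R_2/(R_1+R_2) = 20×6.8/107 = 1.27 V, R_Th = R_1‖R_2 = 6.37 kΩ.
Base-emitter loop: V_Th = I_B·R_Th + V_BE + (β+1)I_B·R_E, so I_B = (1.27 − 0.7) / (6.37 + 101×1.8) = 0.00305 mA.
I_C = β·I_B = 100×0.00305 = 0.305 mA, and I_E = (β+1)I_B = 0.308 mA.
V_CE = V_CC − I_C·R_C − I_E·R_E = 20 − 0.305×2.2 − 0.308×1.8 = 18.8 V.
V_CE = 18.8 V > 0.2 V confirms active-region operation.

I_C ≈ 0.3 mA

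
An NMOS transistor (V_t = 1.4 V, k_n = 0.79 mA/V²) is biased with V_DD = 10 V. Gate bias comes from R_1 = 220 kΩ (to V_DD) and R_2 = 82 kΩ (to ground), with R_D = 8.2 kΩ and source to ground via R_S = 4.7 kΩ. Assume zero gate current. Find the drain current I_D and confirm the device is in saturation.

V_G = V_DD·R_2/(R_1+R_2) = 10×82/302 = 2.72 V.
Assume saturation: I_D = (k_n/2)(V_GS − V_t)² with V_GS = V_G − I_D·R_S = 2.72 − 4.7·I_D.
Substituting gives 8.73·I_D² − 5.88·I_D + 0.683 = 0, with roots I_D = 0.149 or 0.525 mA.
The root I_D = 0.525 mA gives V_GS = 0.247 V ≤ V_t, so take I_D = 0.149 mA.
Then V_GS = 2.01 V and V_DS = V_DD − I_D(R_D+R_S) = 10 − 0.149×12.9 = 8.08 V.
Saturation requires V_DS ≥ V_GS − V_t = 0.614 V; 8.08 ≥ 0.614 ✓.

I_D ≈ 0.15 mA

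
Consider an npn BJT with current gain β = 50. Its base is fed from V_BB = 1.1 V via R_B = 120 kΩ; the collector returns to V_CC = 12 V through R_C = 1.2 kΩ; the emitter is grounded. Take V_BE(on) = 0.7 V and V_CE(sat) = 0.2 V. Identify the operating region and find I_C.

active; I_C ≈ 0.17 mA

Assume active. Base-emitter loop: I_B = (V_BB − V_BE)/R_B = (1.1 − 0.7)/120 = 0.00333 mA.
I_C = β·I_B = 50×0.00333 = 0.167 mA.
V_CE = V_CC − I_C·R_C = 12 − 0.167×1.2 = 11.8 V > V_CE(sat), so the active-region assumption holds.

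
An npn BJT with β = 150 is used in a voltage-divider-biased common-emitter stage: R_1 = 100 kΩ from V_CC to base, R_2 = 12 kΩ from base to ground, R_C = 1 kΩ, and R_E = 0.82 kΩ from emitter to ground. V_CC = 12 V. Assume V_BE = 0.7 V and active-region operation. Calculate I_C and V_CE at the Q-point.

I_C ≈ 0.65 mA, V_CE ≈ 11 V

Thevenize the base divider: V_Th = V_CC·R_2/(R_1+R_2) = 12×12/112 = 1.29 V, R_Th = R_1‖R_2 = 10.7 kΩ.
Base-emitter loop: V_Th = I_B·R_Th + V_BE + (β+1)I_B·R_E, so I_B = (1.29 − 0.7) / (10.7 + 151×0.82) = 0.00435 mA.
I_C = β·I_B = 150×0.00435 = 0.653 mA, and I_E = (β+1)I_B = 0.657 mA.
V_CE = V_CC − I_C·R_C − I_E·R_E = 12 − 0.653×1 − 0.657×0.82 = 10.8 V.
V_CE = 10.8 V > 0.2 V confirms active-region operation.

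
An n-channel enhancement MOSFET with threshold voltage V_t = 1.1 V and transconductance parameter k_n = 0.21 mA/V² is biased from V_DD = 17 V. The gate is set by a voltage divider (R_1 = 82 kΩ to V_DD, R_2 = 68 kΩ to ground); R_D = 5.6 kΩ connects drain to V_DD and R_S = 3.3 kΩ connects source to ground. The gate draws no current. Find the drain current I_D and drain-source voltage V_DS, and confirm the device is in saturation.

V_G = V_DD·R_2/(R_1+R_2) = 17×68/150 = 7.71 V.
Assume saturation: I_D = (k_n/2)(V_GS − V_t)² with V_GS = V_G − I_D·R_S = 7.71 − 3.3·I_D.
Substituting gives 1.14·I_D² − 5.58·I_D + 4.58 = 0, with roots I_D = 1.05 or 3.83 mA.
The root I_D = 3.83 mA gives V_GS = -4.94 V ≤ V_t, so take I_D = 1.05 mA.
Then V_GS = 4.26 V and V_DS = V_DD − I_D(R_D+R_S) = 17 − 1.05×8.9 = 7.69 V.
Saturation requires V_DS ≥ V_GS − V_t = 3.16 V; 7.69 ≥ 3.16 ✓.

I_D ≈ 1 mA, V_DS ≈ 7.7 V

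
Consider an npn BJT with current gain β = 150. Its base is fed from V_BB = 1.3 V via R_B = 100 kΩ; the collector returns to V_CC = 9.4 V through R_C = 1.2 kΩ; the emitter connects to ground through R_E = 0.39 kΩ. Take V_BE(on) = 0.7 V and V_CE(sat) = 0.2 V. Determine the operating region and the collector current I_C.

active; I_C ≈ 0.57 mA

Assume active. Base-emitter loop: I_B = (V_BB − V_BE)/(R_B + (β+1)R_E) = (1.3 − 0.7)/(100 + 151×0.39) = 0.00378 mA.
I_C = β·I_B = 150×0.00378 = 0.566 mA.
V_CE = V_CC − I_C·R_C − I_E·R_E = 9.4 − 0.566×1.2 − 0.57×0.39 = 8.5 V > V_CE(sat), so the active-region assumption holds.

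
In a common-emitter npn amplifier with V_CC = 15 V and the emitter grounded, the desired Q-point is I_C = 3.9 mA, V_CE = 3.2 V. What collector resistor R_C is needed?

R_C ≈ 3 kΩ

Collector loop: V_CC = I_C·R_C + V_CE.
R_C = (V_CC − V_CE)/I_C = (15 − 3.2)/3.9 = 3.03 kΩ.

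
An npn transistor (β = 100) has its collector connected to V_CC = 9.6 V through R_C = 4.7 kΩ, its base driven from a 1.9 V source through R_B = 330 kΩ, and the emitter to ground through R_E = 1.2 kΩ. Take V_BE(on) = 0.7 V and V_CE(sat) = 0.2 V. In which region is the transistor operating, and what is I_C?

Assume active. Base-emitter loop: I_B = (V_BB − V_BE)/(R_B + (β+1)R_E) = (1.9 − 0.7)/(330 + 101×1.2) = 0.00266 mA.
I_C = β·I_B = 100×0.00266 = 0.266 mA.
V_CE = V_CC − I_C·R_C − I_E·R_E = 9.6 − 0.266×4.7 − 0.269×1.2 = 8.03 V > V_CE(sat), so the active-region assumption holds.

active; I_C ≈ 0.27 mA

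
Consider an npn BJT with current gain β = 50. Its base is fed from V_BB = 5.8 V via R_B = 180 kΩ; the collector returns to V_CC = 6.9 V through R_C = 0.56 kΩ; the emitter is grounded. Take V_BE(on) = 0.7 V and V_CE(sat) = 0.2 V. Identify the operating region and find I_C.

active; I_C ≈ 1.4 mA

Assume active. Base-emitter loop: I_B = (V_BB − V_BE)/R_B = (5.8 − 0.7)/180 = 0.0283 mA.
I_C = β·I_B = 50×0.0283 = 1.42 mA.
V_CE = V_CC − I_C·R_C = 6.9 − 1.42×0.56 = 6.11 V > V_CE(sat), so the active-region assumption holds.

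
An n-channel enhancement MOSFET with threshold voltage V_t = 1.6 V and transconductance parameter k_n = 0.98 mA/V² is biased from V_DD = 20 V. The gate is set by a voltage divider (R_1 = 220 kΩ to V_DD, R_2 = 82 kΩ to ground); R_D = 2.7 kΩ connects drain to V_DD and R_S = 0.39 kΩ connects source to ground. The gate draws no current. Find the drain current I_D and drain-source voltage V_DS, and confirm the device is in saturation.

I_D ≈ 3.2 mA, V_DS ≈ 10 V

V_G = V_DD·R_2/(R_1+R_2) = 20×82/302 = 5.43 V.
Assume saturation: I_D = (k_n/2)(V_GS − V_t)² with V_GS = V_G − I_D·R_S = 5.43 − 0.39·I_D.
Substituting gives 0.0745·I_D² − 2.46·I_D + 7.19 = 0, with roots I_D = 3.23 or 29.8 mA.
The root I_D = 29.8 mA gives V_GS = -6.2 V ≤ V_t, so take I_D = 3.23 mA.
Then V_GS = 4.17 V and V_DS = V_DD − I_D(R_D+R_S) = 20 − 3.23×3.09 = 10 V.
Saturation requires V_DS ≥ V_GS − V_t = 2.57 V; 10 ≥ 2.57 ✓.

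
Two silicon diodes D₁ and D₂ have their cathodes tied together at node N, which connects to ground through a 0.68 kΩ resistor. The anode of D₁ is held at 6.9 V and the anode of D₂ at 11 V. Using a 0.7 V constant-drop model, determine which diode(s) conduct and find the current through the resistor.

Only D₂ conducts; I_R ≈ 15 mA

Assume both conduct. Then node N would need to be at both 6.9−0.7 = 6.2 V and 11−0.7 = 10.3 V, which is impossible.
Assume only D₂ conducts: V_N = 11 − 0.7 = 10.3 V, so I_R = 10.3/0.68 = 15.1 mA.
Check D₁: its anode-to-cathode voltage is 6.9 − 10.3 = -3.4 V < 0.7 V, so it is off. The assumption is consistent.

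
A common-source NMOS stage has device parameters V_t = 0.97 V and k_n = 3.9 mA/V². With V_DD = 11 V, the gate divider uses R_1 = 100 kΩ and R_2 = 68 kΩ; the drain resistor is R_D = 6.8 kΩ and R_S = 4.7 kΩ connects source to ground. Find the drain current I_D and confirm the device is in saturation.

V_G = V_DD·R_2/(R_1+R_2) = 11×68/168 = 4.45 V.
Assume saturation: I_D = (k_n/2)(V_GS − V_t)² with V_GS = V_G − I_D·R_S = 4.45 − 4.7·I_D.
Substituting gives 43.1·I_D² − 64.8·I_D + 23.6 = 0, with roots I_D = 0.621 or 0.884 mA.
The root I_D = 0.884 mA gives V_GS = 0.297 V ≤ V_t, so take I_D = 0.621 mA.
Then V_GS = 1.53 V and V_DS = V_DD − I_D(R_D+R_S) = 11 − 0.621×11.5 = 3.86 V.
Saturation requires V_DS ≥ V_GS − V_t = 0.564 V; 3.86 ≥ 0.564 ✓.

I_D ≈ 0.62 mA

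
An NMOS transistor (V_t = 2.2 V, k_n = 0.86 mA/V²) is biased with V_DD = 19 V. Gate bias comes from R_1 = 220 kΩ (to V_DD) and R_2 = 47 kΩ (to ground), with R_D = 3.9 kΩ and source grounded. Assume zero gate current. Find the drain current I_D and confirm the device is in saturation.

I_D ≈ 0.56 mA

V_G = V_DD·R_2/(R_1+R_2) = 19×47/267 = 3.34 V. With the source grounded, V_GS = V_G = 3.34 V.
Assume saturation: I_D = (k_n/2)(V_GS − V_t)² = (0.86/2)×(3.34 − 2.2)² = 0.43×1.14² = 0.563 mA.
V_DS = V_DD − I_D·R_D = 19 − 0.563×3.9 = 16.8 V.
Saturation requires V_DS ≥ V_GS − V_t = 1.14 V; 16.8 ≥ 1.14 ✓.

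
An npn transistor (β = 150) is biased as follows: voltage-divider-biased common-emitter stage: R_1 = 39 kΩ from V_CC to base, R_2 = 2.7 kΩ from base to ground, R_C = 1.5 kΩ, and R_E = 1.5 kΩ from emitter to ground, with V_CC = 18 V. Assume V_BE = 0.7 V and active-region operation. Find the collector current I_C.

I_C ≈ 0.3 mA

Thevenize the base divider: V_Th = V_CC·R_2/(R_1+R_2) = 18×2.7/41.7 = 1.17 V, R_Th = R_1‖R_2 = 2.53 kΩ.
Base-emitter loop: V_Th = I_B·R_Th + V_BE + (β+1)I_B·R_E, so I_B = (1.17 − 0.7) / (2.53 + 151×1.5) = 0.00203 mA.
I_C = β·I_B = 150×0.00203 = 0.305 mA, and I_E = (β+1)I_B = 0.307 mA.
V_CE = V_CC − I_C·R_C − I_E·R_E = 18 − 0.305×1.5 − 0.307×1.5 = 17.1 V.
V_CE = 17.1 V > 0.2 V confirms active-region operation.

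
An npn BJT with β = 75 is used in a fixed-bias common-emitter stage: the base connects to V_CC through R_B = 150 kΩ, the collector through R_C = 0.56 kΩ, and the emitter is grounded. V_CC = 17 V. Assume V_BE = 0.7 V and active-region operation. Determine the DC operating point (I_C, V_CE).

I_C ≈ 8.2 mA, V_CE ≈ 12 V

Base loop: V_CC = I_B·R_B + V_BE, so I_B = (17 − 0.7)/150 kΩ = 0.109 mA.
In the active region I_C = β·I_B = 75 × 0.109 = 8.15 mA.
Collector loop: V_CE = V_CC − I_C·R_C = 17 − 8.15×0.56 = 12.4 V.
Since V_CE = 12.4 V > V_CE(sat) ≈ 0.2 V, the transistor is in the active region as assumed.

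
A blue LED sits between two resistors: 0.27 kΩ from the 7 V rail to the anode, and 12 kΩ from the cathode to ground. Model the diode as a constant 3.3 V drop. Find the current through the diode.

I ≈ 0.3 mA

The two resistors are in series with the diode, so KVL gives 7 = I·0.27 + 3.3 + I·12.
I = (7 − 3.3) / (0.27 + 12) kΩ = 3.7 / 12.3 = 0.302 mA.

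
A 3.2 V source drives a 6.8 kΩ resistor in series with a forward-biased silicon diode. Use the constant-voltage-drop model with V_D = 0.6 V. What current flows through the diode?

I ≈ 0.38 mA

KVL around the loop: 3.2 = V_D + I·R = 0.6 + I × 6.8 kΩ.
So I = (3.2 − 0.6) / 6.8 kΩ = 2.6 / 6.8 = 0.382 mA.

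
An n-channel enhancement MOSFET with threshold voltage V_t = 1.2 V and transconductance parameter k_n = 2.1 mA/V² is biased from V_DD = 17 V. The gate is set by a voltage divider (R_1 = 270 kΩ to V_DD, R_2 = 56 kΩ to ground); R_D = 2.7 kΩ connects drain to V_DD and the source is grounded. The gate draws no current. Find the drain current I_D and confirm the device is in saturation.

I_D ≈ 3.1 mA

V_G = V_DD·R_2/(R_1+R_2) = 17×56/326 = 2.92 V. With the source grounded, V_GS = V_G = 2.92 V.
Assume saturation: I_D = (k_n/2)(V_GS − V_t)² = (2.1/2)×(2.92 − 1.2)² = 1.05×1.72² = 3.11 mA.
V_DS = V_DD − I_D·R_D = 17 − 3.11×2.7 = 8.61 V.
Saturation requires V_DS ≥ V_GS − V_t = 1.72 V; 8.61 ≥ 1.72 ✓.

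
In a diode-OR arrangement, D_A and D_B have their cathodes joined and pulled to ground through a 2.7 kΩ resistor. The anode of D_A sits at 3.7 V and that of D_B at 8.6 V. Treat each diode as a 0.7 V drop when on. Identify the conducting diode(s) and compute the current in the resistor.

Only D_B conducts; I_R ≈ 2.9 mA

Assume both conduct. Then node N would need to be at both 3.7−0.7 = 3 V and 8.6−0.7 = 7.9 V, which is impossible.
Assume only D_B conducts: V_N = 8.6 − 0.7 = 7.9 V, so I_R = 7.9/2.7 = 2.93 mA.
Check D_A: its anode-to-cathode voltage is 3.7 − 7.9 = -4.2 V < 0.7 V, so it is off. The assumption is consistent.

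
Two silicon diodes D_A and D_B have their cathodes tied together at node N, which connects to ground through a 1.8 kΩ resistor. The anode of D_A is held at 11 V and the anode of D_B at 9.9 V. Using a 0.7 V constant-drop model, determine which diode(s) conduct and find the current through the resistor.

Assume both conduct. Then node N would need to be at both 11−0.7 = 10.3 V and 9.9−0.7 = 9.2 V, which is impossible.
Assume only D_A conducts: V_N = 11 − 0.7 = 10.3 V, so I_R = 10.3/1.8 = 5.72 mA.
Check D_B: its anode-to-cathode voltage is 9.9 − 10.3 = -0.4 V < 0.7 V, so it is off. The assumption is consistent.

Only D_A conducts; I_R ≈ 5.7 mA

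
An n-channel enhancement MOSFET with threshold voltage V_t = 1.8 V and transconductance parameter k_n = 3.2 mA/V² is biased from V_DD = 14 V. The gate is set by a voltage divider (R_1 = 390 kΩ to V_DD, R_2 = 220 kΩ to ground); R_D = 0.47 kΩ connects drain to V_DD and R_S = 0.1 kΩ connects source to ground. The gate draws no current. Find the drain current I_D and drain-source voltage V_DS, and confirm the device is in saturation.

V_G = V_DD·R_2/(R_1+R_2) = 14×220/610 = 5.05 V.
Assume saturation: I_D = (k_n/2)(V_GS − V_t)² with V_GS = V_G − I_D·R_S = 5.05 − 0.1·I_D.
Substituting gives 0.016·I_D² − 2.04·I_D + 16.9 = 0, with roots I_D = 8.9 or 119 mA.
The root I_D = 119 mA gives V_GS = -6.81 V ≤ V_t, so take I_D = 8.9 mA.
Then V_GS = 4.16 V and V_DS = V_DD − I_D(R_D+R_S) = 14 − 8.9×0.57 = 8.93 V.
Saturation requires V_DS ≥ V_GS − V_t = 2.36 V; 8.93 ≥ 2.36 ✓.

I_D ≈ 8.9 mA, V_DS ≈ 8.9 V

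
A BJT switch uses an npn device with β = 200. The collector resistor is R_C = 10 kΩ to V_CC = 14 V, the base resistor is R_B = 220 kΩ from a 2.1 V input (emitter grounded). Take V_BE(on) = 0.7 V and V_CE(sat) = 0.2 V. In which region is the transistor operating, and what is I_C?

Assume active. Base-emitter loop: I_B = (V_BB − V_BE)/R_B = (2.1 − 0.7)/220 = 0.00636 mA.
I_C = β·I_B = 200×0.00636 = 1.27 mA.
V_CE = V_CC − I_C·R_C = 14 − 1.27×10 = 1.27 V > V_CE(sat), so the active-region assumption holds.

active; I_C ≈ 1.3 mA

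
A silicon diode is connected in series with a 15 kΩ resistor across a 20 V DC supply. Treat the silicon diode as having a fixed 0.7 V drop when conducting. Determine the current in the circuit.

KVL around the loop: 20 = V_D + I·R = 0.7 + I × 15 kΩ.
So I = (20 − 0.7) / 15 kΩ = 19.3 / 15 = 1.29 mA.

I ≈ 1.3 mA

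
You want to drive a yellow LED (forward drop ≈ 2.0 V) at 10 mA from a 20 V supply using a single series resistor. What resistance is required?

R ≈ 1.8 kΩ

The resistor drops V_S − V_D = 20 − 2.0 = 18 V at 10 mA.
R = 18 V / 10 mA = 1.8 kΩ.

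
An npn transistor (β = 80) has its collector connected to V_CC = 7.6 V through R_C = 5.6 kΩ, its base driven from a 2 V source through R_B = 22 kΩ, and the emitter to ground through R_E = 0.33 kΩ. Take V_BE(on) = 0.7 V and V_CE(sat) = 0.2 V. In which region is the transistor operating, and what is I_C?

saturation; I_C ≈ 1.2 mA

Assume active: I_B = (2 − 0.7)/(22 + 81×0.33) = 0.0267 mA, I_C = β·I_B = 2.13 mA.
Then V_CE = 7.6 − 2.13×5.6 − 2.16×0.33 = -5.06 V < 0.2 V — the active assumption fails.
Re-solve with V_CE = 0.2 V. KCL at the emitter: V_E/R_E = (V_BB−0.7−V_E)/R_B + (V_CC−0.2−V_E)/R_C, giving V_E = 0.424 V.
I_C = (V_CC − 0.2 − V_E)/R_C = (7.4 − 0.424)/5.6 = 1.25 mA.
Check: I_B = (1.3 − 0.424)/22 = 0.0398 mA, and β·I_B = 3.18 mA > I_C, confirming saturation.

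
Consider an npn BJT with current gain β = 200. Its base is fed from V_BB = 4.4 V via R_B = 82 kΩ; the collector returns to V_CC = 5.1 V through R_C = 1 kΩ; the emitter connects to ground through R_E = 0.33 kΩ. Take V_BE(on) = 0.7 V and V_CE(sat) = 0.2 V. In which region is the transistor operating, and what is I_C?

saturation; I_C ≈ 3.7 mA

Assume active: I_B = (4.4 − 0.7)/(82 + 201×0.33) = 0.0249 mA, I_C = β·I_B = 4.99 mA.
Then V_CE = 5.1 − 4.99×1 − 5.01×0.33 = -1.54 V < 0.2 V — the active assumption fails.
Re-solve with V_CE = 0.2 V. KCL at the emitter: V_E/R_E = (V_BB−0.7−V_E)/R_B + (V_CC−0.2−V_E)/R_C, giving V_E = 1.22 V.
I_C = (V_CC − 0.2 − V_E)/R_C = (4.9 − 1.22)/1 = 3.68 mA.
Check: I_B = (3.7 − 1.22)/82 = 0.0302 mA, and β·I_B = 6.04 mA > I_C, confirming saturation.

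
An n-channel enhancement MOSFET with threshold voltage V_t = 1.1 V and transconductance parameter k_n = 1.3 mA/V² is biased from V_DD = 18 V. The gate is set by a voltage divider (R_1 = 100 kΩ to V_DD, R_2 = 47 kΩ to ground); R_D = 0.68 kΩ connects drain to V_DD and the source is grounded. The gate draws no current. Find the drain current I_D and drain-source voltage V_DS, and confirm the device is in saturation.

I_D ≈ 14 mA, V_DS ≈ 8.4 V

V_G = V_DD·R_2/(R_1+R_2) = 18×47/147 = 5.76 V. With the source grounded, V_GS = V_G = 5.76 V.
Assume saturation: I_D = (k_n/2)(V_GS − V_t)² = (1.3/2)×(5.76 − 1.1)² = 0.65×4.66² = 14.1 mA.
V_DS = V_DD − I_D·R_D = 18 − 14.1×0.68 = 8.42 V.
Saturation requires V_DS ≥ V_GS − V_t = 4.66 V; 8.42 ≥ 4.66 ✓.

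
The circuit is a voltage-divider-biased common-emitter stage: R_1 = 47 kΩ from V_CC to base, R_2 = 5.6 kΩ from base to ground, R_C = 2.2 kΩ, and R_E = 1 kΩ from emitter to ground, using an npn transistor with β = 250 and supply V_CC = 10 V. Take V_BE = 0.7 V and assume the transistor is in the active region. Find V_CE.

Thevenize the base divider: V_Th = V_CC·R_2/(R_1+R_2) = 10×5.6/52.6 = 1.06 V, R_Th = R_1‖R_2 = 5 kΩ.
Base-emitter loop: V_Th = I_B·R_Th + V_BE + (β+1)I_B·R_E, so I_B = (1.06 − 0.7) / (5 + 251×1) = 0.00142 mA.
I_C = β·I_B = 250×0.00142 = 0.356 mA, and I_E = (β+1)I_B = 0.358 mA.
V_CE = V_CC − I_C·R_C − I_E·R_E = 10 − 0.356×2.2 − 0.358×1 = 8.86 V.
V_CE = 8.86 V > 0.2 V confirms active-region operation.

V_CE ≈ 8.9 V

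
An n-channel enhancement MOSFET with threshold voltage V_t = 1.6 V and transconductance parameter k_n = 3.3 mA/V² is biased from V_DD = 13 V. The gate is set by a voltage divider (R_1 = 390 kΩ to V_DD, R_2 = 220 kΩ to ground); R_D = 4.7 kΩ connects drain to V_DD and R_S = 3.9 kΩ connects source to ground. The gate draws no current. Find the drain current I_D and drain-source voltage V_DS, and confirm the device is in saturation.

V_G = V_DD·R_2/(R_1+R_2) = 13×220/610 = 4.69 V.
Assume saturation: I_D = (k_n/2)(V_GS − V_t)² with V_GS = V_G − I_D·R_S = 4.69 − 3.9·I_D.
Substituting gives 25.1·I_D² − 40.7·I_D + 15.7 = 0, with roots I_D = 0.633 or 0.991 mA.
The root I_D = 0.991 mA gives V_GS = 0.825 V ≤ V_t, so take I_D = 0.633 mA.
Then V_GS = 2.22 V and V_DS = V_DD − I_D(R_D+R_S) = 13 − 0.633×8.6 = 7.56 V.
Saturation requires V_DS ≥ V_GS − V_t = 0.619 V; 7.56 ≥ 0.619 ✓.

I_D ≈ 0.63 mA, V_DS ≈ 7.6 V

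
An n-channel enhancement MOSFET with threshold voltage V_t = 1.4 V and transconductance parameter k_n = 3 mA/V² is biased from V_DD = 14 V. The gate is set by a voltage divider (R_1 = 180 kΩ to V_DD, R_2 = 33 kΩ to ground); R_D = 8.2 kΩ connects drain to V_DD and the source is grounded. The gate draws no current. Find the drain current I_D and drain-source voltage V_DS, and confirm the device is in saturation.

V_G = V_DD·R_2/(R_1+R_2) = 14×33/213 = 2.17 V. With the source grounded, V_GS = V_G = 2.17 V.
Assume saturation: I_D = (k_n/2)(V_GS − V_t)² = (3/2)×(2.17 − 1.4)² = 1.5×0.769² = 0.887 mA.
V_DS = V_DD − I_D·R_D = 14 − 0.887×8.2 = 6.73 V.
Saturation requires V_DS ≥ V_GS − V_t = 0.769 V; 6.73 ≥ 0.769 ✓.

I_D ≈ 0.89 mA, V_DS ≈ 6.7 V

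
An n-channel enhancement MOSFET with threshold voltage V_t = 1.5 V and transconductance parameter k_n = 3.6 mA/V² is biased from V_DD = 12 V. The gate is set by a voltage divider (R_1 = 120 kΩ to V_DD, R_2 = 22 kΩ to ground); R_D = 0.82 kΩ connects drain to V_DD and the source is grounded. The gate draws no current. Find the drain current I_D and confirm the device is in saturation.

V_G = V_DD·R_2/(R_1+R_2) = 12×22/142 = 1.86 V. With the source grounded, V_GS = V_G = 1.86 V.
Assume saturation: I_D = (k_n/2)(V_GS − V_t)² = (3.6/2)×(1.86 − 1.5)² = 1.8×0.359² = 0.232 mA.
V_DS = V_DD − I_D·R_D = 12 − 0.232×0.82 = 11.8 V.
Saturation requires V_DS ≥ V_GS − V_t = 0.359 V; 11.8 ≥ 0.359 ✓.

I_D ≈ 0.23 mA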